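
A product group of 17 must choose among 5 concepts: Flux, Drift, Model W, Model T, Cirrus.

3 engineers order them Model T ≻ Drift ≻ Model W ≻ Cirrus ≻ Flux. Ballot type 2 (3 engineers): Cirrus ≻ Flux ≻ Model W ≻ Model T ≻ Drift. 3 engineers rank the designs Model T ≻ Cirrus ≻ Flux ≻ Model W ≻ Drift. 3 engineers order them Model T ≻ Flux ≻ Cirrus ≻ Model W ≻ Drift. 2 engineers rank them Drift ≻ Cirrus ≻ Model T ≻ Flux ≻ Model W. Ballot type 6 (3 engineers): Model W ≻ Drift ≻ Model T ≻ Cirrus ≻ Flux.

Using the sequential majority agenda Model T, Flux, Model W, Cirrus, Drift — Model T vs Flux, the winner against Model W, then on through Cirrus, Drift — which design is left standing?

Model T

Round 1: Model T vs Flux — 14–3, Model T advances.
Round 2: Model T vs Model W — 11–6, Model T advances.
Round 3: Model T vs Cirrus — 12–5, Model T advances.
Round 4: Model T vs Drift — 12–5, Model T advances.
The agenda winner is Model T.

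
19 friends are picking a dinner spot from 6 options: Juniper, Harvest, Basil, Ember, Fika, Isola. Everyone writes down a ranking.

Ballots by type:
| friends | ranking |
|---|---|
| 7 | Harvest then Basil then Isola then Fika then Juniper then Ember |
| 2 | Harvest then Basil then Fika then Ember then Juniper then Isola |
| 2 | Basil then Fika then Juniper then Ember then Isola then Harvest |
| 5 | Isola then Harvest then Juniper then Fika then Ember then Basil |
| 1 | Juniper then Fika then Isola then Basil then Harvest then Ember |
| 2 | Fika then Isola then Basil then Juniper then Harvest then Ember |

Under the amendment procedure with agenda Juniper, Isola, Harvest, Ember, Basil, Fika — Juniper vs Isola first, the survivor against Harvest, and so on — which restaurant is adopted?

Round 1: Juniper vs Isola — 5–14, Isola advances.
Round 2: Isola vs Harvest — 10–9, Isola advances.
Round 3: Isola vs Ember — 15–4, Isola advances.
Round 4: Isola vs Basil — 8–11, Basil advances.
Round 5: Basil vs Fika — 11–8, Basil advances.
The agenda winner is Basil.

Basil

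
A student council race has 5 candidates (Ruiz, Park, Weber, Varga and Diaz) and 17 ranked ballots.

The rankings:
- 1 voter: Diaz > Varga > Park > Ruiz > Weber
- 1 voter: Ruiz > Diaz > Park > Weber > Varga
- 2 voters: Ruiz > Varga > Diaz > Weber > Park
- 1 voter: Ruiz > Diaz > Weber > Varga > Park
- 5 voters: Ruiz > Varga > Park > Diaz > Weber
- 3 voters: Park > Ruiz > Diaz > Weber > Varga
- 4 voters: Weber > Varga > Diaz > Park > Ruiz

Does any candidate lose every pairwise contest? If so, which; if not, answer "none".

Head-to-head results (17 voters):
Ruiz vs Park: Ruiz preferred on 1+2+1+5 = 9 ballots; Ruiz wins 9–8.
Ruiz vs Weber: Ruiz preferred on 1+1+2+1+5+3 = 13 ballots; Ruiz wins 13–4.
Ruiz vs Varga: Ruiz, 12–5.
Ruiz vs Diaz: 12 to 5, Ruiz.
Park vs Weber: Park is ranked higher on 1+1+5+3 = 10 ballots, Weber on 7. Park wins 10–7.
Park vs Varga: Varga, 13–4.
Park vs Diaz: Diaz, 9–8.
Weber vs Varga: Weber wins 9–8.
Weber vs Diaz: 4 for Weber, 13 for Diaz — Diaz by 13–4.
Varga vs Diaz: Varga, 11–6.
No candidate is winless: Ruiz beats Park; Park beats Weber; Weber beats Varga; Varga beats Park; Diaz beats Park. There is no Condorcet loser.

none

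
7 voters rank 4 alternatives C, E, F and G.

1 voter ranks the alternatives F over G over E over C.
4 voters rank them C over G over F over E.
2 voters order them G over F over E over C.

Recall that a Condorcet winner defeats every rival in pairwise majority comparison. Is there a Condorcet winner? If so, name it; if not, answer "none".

Head-to-head results (7 voters):
C vs E: C is ranked higher on 4 ballots, E on 3. C wins 4–3.
C vs F: 4 for C, 3 for F — C by 4–3.
C–G: C 4–3.
E vs F: E is ranked higher on 0 ballots, F on 7. F wins 7–0.
E vs G: 0 for E, 7 for G — G by 7–0.
F vs G: G wins 6–1.
C wins every pairwise contest, so C is the Condorcet winner.

C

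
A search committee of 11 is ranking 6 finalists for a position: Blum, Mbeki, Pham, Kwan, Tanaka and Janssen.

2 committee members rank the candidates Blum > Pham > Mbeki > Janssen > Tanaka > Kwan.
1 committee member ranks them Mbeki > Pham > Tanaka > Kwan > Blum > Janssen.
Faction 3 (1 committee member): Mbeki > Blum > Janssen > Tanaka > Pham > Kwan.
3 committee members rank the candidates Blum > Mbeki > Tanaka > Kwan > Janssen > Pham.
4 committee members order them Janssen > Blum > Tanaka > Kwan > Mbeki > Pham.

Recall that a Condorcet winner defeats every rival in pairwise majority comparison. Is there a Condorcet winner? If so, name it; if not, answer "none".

Blum

Check each pair by majority over 11 ballots:
Blum–Mbeki: Blum 9–2.
Blum–Pham: Blum 10–1.
Blum vs Kwan: Blum, 10–1.
Blum vs Tanaka: Blum, 10–1.
Blum vs Janssen: Blum, 7–4.
Mbeki vs Pham: Mbeki, 9–2.
Mbeki vs Kwan: Mbeki, 7–4.
Mbeki–Tanaka: Mbeki 7–4.
Mbeki vs Janssen: Mbeki, 7–4.
Pham vs Kwan: Kwan wins 7–4.
Pham vs Tanaka: Tanaka, 8–3.
Pham vs Janssen: Janssen wins 8–3.
Kwan vs Tanaka: Tanaka wins 11–0.
Kwan vs Janssen: Janssen, 7–4.
Tanaka–Janssen: Janssen 7–4.
Blum defeats every rival head-to-head and is the Condorcet winner.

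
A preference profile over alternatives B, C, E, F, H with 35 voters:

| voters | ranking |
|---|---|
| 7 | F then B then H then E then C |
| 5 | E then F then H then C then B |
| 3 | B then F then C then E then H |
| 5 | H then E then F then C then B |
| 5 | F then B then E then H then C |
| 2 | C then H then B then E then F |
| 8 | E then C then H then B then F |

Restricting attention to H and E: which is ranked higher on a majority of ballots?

Ballots ranking H above E: 7 + 5 + 2 = 14.
Ballots ranking E above H: 35 − 14 = 21.
E wins the head-to-head 21–14.

E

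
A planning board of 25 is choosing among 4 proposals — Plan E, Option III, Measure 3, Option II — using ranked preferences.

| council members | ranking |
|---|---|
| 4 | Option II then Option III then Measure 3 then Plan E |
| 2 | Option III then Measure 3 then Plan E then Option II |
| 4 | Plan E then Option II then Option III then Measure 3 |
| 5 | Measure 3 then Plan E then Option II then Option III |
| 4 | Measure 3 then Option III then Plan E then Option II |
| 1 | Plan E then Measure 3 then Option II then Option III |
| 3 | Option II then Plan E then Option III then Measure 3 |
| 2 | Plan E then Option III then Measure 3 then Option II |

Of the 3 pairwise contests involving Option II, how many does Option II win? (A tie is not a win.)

1

Option II against each rival (25 council members):
Option II vs Plan E: 4+3 = 7 for Option II, 18 for Plan E — Plan E by 18–7.
Option II vs Option III: 4+4+5+1+3 = 17 for Option II, 8 for Option III — Option II by 17–8.
Option II vs Measure 3: 11 to 14, Measure 3.
Option II beats Option III; loses to Plan E, Measure 3 — 1 pairwise win.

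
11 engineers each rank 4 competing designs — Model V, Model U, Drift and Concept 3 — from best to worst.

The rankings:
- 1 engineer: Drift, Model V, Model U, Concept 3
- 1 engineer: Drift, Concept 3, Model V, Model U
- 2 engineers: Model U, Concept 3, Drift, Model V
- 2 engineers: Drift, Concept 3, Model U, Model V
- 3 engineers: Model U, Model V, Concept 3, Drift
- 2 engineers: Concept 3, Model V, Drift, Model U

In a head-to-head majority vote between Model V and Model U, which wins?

Ballots ranking Model V above Model U: 1 + 1 + 2 = 4.
Ballots ranking Model U above Model V: 11 − 4 = 7.
Model U wins the head-to-head 7–4.

Model U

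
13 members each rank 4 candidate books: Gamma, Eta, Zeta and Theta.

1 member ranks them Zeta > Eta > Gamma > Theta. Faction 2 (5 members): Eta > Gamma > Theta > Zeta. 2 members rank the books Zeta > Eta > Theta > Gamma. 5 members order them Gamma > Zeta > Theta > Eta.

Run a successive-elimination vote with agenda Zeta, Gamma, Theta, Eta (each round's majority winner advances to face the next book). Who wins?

Eta

Round 1: Zeta vs Gamma — 3–10, Gamma advances.
Round 2: Gamma vs Theta — 11–2, Gamma advances.
Round 3: Gamma vs Eta — 5–8, Eta advances.
Eta survives the agenda.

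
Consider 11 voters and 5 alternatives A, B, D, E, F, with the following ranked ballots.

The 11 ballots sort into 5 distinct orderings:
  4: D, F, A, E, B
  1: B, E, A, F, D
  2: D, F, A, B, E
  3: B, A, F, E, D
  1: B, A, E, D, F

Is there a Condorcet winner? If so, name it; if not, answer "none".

Check each pair by majority over 11 ballots:
A–B: A 6–5.
A–D: D 6–5.
A vs E: A is ranked higher on 4+2+3+1 = 10 ballots, E on 1. A wins 10–1.
A vs F: F, 6–5.
B vs D: D wins 6–5.
B vs E: B, 7–4.
B vs F: 1+3+1 = 5 for B, 6 for F — F by 6–5.
D vs E: 6 to 5, D.
D–F: D 7–4.
E vs F: E preferred on 1+1 = 2 ballots; F wins 9–2.
D wins every pairwise contest, so D is the Condorcet winner.

D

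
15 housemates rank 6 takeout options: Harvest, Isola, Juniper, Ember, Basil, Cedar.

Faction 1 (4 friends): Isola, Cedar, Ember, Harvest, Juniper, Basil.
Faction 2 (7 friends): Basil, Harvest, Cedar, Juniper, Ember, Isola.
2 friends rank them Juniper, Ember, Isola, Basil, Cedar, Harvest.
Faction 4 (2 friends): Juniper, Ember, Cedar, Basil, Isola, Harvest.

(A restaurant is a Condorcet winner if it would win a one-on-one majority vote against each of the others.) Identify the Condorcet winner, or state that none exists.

Check each pair by majority over 15 ballots:
Harvest vs Isola: Isola wins 8–7.
Harvest vs Juniper: Harvest, 11–4.
Harvest vs Ember: Ember, 8–7.
Harvest vs Basil: Harvest preferred on 4 ballots; Basil wins 11–4.
Harvest vs Cedar: Harvest preferred on 7 ballots; Cedar wins 8–7.
Isola vs Juniper: Juniper wins 11–4.
Isola vs Ember: Ember wins 11–4.
Isola–Basil: Basil 9–6.
Isola vs Cedar: Isola preferred on 4+2 = 6 ballots; Cedar wins 9–6.
Juniper vs Ember: Juniper wins 11–4.
Juniper vs Basil: Juniper, 8–7.
Juniper vs Cedar: Cedar, 11–4.
Ember–Basil: Ember 8–7.
Ember vs Cedar: 2+2 = 4 for Ember, 11 for Cedar — Cedar by 11–4.
Basil–Cedar: Basil 9–6.
No restaurant is unbeaten: Harvest loses to Isola; Isola loses to Juniper; Juniper loses to Harvest; Ember loses to Juniper; Basil loses to Juniper; Cedar loses to Basil. In particular Harvest → Juniper → Isola → Harvest is a majority cycle — no Condorcet winner exists.

none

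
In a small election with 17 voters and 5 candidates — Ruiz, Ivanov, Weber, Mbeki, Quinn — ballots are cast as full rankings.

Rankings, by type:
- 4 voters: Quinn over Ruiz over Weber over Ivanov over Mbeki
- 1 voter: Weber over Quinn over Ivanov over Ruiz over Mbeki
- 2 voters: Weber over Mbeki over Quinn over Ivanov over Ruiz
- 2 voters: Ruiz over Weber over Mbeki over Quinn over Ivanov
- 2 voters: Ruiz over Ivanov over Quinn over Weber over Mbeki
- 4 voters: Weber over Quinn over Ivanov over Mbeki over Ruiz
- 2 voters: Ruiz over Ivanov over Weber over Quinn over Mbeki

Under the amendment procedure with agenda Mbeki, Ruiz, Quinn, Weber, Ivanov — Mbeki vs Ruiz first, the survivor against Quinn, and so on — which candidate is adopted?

Round 1: Mbeki vs Ruiz — 6–11, Ruiz advances.
Round 2: Ruiz vs Quinn — 6–11, Quinn advances.
Round 3: Quinn vs Weber — 6–11, Weber advances.
Round 4: Weber vs Ivanov — 13–4, Weber advances.
Weber survives the agenda.

Weber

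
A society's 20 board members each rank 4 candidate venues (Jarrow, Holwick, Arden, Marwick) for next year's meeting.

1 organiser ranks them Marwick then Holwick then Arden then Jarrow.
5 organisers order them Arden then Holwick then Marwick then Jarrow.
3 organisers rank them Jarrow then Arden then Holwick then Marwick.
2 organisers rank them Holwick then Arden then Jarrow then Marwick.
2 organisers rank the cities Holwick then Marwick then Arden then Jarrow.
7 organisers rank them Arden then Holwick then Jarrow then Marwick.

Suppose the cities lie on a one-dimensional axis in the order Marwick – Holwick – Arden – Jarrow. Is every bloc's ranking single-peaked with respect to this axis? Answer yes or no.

Axis positions: Marwick=1, Holwick=2, Arden=3, Jarrow=4.
Bloc 1 (peak Marwick at position 1): ranking walks positions 1-2-3-4, expanding outward from the peak — single-peaked.
Bloc 2 (peak Arden at position 3): ranking walks positions 3-2-1-4, expanding outward from the peak — single-peaked.
Bloc 3 (peak Jarrow at position 4): ranking walks positions 4-3-2-1, expanding outward from the peak — single-peaked.
Bloc 4 (peak Holwick at position 2): ranking walks positions 2-3-4-1, expanding outward from the peak — single-peaked.
Bloc 5 (peak Holwick at position 2): ranking walks positions 2-1-3-4, expanding outward from the peak — single-peaked.
Bloc 6 (peak Arden at position 3): ranking walks positions 3-2-4-1, expanding outward from the peak — single-peaked.
Every ranking is single-peaked on this axis.

yes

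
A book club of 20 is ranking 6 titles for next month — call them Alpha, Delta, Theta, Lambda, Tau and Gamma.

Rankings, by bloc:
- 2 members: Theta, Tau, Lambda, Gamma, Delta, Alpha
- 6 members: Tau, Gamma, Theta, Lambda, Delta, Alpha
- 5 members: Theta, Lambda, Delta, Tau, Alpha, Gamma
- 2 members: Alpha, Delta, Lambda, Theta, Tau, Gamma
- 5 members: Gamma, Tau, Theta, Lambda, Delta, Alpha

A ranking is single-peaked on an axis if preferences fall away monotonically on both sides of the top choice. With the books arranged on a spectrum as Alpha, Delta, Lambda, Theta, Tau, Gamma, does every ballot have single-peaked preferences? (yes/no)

Axis positions: Alpha=1, Delta=2, Lambda=3, Theta=4, Tau=5, Gamma=6.
Bloc 1 (peak Theta at position 4): ranking walks positions 4-5-3-6-2-1, expanding outward from the peak — single-peaked.
Bloc 2 (peak Tau at position 5): ranking walks positions 5-6-4-3-2-1, expanding outward from the peak — single-peaked.
Bloc 3 (peak Theta at position 4): ranking walks positions 4-3-2-5-1-6, expanding outward from the peak — single-peaked.
Bloc 4 (peak Alpha at position 1): ranking walks positions 1-2-3-4-5-6, expanding outward from the peak — single-peaked.
Bloc 5 (peak Gamma at position 6): ranking walks positions 6-5-4-3-2-1, expanding outward from the peak — single-peaked.
Every ranking is single-peaked on this axis.

yes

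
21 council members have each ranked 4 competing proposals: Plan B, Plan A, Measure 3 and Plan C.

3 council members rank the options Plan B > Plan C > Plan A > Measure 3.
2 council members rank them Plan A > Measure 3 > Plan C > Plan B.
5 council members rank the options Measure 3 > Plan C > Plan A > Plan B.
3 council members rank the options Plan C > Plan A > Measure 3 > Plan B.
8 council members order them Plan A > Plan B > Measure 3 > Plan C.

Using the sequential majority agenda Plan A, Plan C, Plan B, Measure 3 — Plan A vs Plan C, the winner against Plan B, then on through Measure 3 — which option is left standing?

Round 1: Plan A vs Plan C — 10–11, Plan C advances.
Round 2: Plan C vs Plan B — 10–11, Plan B advances.
Round 3: Plan B vs Measure 3 — 11–10, Plan B advances.
Plan B survives the agenda.

Plan B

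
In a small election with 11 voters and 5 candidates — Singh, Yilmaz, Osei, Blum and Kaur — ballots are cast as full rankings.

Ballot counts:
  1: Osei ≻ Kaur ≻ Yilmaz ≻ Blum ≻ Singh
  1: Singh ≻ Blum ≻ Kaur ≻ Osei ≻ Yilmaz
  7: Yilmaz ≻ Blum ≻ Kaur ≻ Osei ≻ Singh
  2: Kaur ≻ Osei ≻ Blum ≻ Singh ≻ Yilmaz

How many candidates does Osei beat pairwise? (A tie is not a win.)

Osei against each rival (11 voters):
Osei vs Singh: Osei wins 10–1.
Osei vs Yilmaz: Osei preferred on 1+1+2 = 4 ballots; Yilmaz wins 7–4.
Osei vs Blum: 3 to 8, Blum.
Osei–Kaur: Kaur 10–1.
Osei beats Singh; loses to Yilmaz, Blum, Kaur — 1 pairwise win.

1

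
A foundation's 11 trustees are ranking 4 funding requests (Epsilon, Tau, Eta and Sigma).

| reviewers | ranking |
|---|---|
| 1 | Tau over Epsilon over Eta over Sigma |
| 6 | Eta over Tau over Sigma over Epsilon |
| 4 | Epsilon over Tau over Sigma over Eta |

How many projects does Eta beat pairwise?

3

Eta against each rival (11 reviewers):
Eta vs Epsilon: Eta, 6–5.
Eta vs Tau: Eta wins 6–5.
Eta vs Sigma: Eta, 7–4.
Eta beats Epsilon, Tau, Sigma — 3 pairwise wins.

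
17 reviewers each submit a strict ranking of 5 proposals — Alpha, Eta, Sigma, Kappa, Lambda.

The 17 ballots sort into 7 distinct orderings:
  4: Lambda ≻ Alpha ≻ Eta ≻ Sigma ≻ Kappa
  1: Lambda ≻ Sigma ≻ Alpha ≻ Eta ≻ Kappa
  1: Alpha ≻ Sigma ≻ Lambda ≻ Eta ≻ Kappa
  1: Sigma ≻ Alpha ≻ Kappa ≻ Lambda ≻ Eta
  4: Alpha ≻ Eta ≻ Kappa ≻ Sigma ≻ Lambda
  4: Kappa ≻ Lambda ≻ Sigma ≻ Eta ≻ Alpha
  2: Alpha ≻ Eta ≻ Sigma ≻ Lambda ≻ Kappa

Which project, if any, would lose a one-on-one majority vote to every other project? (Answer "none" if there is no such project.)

none

Head-to-head results (17 reviewers):
Alpha vs Eta: Alpha, 13–4.
Alpha–Sigma: Alpha 11–6.
Alpha vs Kappa: 4+1+1+1+4+2 = 13 for Alpha, 4 for Kappa — Alpha by 13–4.
Alpha vs Lambda: Lambda, 9–8.
Eta–Sigma: Eta 10–7.
Eta vs Kappa: Eta, 12–5.
Eta vs Lambda: 6 to 11, Lambda.
Sigma vs Kappa: Sigma wins 9–8.
Sigma vs Lambda: Sigma preferred on 1+1+4+2 = 8 ballots; Lambda wins 9–8.
Kappa vs Lambda: Kappa wins 9–8.
No project is winless: Alpha beats Eta; Eta beats Sigma; Sigma beats Kappa; Kappa beats Lambda; Lambda beats Alpha. There is no Condorcet loser.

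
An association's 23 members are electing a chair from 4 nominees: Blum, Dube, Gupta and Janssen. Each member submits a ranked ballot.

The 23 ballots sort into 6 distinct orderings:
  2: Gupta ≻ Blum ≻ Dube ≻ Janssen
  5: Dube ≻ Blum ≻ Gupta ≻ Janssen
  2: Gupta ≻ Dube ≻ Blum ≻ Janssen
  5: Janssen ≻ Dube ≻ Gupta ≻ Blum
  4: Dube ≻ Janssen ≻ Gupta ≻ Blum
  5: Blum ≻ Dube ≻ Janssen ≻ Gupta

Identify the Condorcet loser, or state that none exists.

none

Pairwise majorities:
Blum vs Dube: Dube, 16–7.
Blum vs Gupta: 5+5 = 10 for Blum, 13 for Gupta — Gupta by 13–10.
Blum vs Janssen: Blum, 14–9.
Dube vs Gupta: 5+5+4+5 = 19 for Dube, 4 for Gupta — Dube by 19–4.
Dube vs Janssen: Dube, 18–5.
Gupta–Janssen: Janssen 14–9.
Every candidate wins at least one matchup (Blum beats Janssen; Dube beats Blum; Gupta beats Blum; Janssen beats Gupta), so there is no Condorcet loser.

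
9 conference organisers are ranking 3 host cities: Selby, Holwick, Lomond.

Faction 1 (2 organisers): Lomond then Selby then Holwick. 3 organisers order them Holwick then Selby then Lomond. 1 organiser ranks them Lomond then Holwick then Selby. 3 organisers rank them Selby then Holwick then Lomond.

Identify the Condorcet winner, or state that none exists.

Selby

Check each pair by majority over 9 ballots:
Selby vs Holwick: Selby wins 5–4.
Selby–Lomond: Selby 6–3.
Holwick–Lomond: Holwick 6–3.
Selby defeats every rival head-to-head and is the Condorcet winner.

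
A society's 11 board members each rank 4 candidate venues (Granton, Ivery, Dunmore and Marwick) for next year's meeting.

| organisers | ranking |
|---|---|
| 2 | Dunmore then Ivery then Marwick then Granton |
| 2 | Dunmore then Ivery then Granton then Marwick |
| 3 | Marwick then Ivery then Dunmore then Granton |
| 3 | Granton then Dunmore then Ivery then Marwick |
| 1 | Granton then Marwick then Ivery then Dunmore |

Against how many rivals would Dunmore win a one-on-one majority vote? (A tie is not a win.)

3

Dunmore against each rival (11 organisers):
Dunmore vs Granton: Dunmore preferred on 2+2+3 = 7 ballots; Dunmore wins 7–4.
Dunmore vs Ivery: Dunmore, 7–4.
Dunmore vs Marwick: Dunmore preferred on 2+2+3 = 7 ballots; Dunmore wins 7–4.
Dunmore beats Granton, Ivery, Marwick — 3 pairwise wins.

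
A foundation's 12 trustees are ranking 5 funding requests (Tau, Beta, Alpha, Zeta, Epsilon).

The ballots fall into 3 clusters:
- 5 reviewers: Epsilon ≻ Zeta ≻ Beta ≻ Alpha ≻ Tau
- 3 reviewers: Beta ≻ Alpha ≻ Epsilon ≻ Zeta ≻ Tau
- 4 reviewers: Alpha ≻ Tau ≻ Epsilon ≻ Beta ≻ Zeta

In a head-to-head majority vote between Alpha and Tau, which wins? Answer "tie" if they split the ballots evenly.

Alpha

Ballots ranking Alpha above Tau: 5 + 3 + 4 = 12.
Ballots ranking Tau above Alpha: 12 − 12 = 0.
Alpha wins the head-to-head 12–0.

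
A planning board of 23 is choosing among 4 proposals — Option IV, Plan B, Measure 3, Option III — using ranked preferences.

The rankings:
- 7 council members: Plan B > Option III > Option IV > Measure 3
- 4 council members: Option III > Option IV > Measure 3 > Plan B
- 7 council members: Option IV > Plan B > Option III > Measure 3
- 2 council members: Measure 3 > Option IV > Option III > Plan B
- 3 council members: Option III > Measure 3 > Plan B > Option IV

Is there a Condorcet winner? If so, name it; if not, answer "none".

none

Head-to-head results (23 council members):
Option IV vs Plan B: 13 to 10, Option IV.
Option IV vs Measure 3: 7+4+7 = 18 for Option IV, 5 for Measure 3 — Option IV by 18–5.
Option IV vs Option III: Option III, 14–9.
Plan B vs Measure 3: Plan B preferred on 7+7 = 14 ballots; Plan B wins 14–9.
Plan B vs Option III: Plan B is ranked higher on 7+7 = 14 ballots, Option III on 9. Plan B wins 14–9.
Measure 3 vs Option III: Option III wins 21–2.
Each option drops at least one matchup (Option IV loses to Option III; Plan B loses to Option IV; Measure 3 loses to Option IV; Option III loses to Plan B); the cycle Option IV beats Plan B beats Option III beats Option IV rules out a Condorcet winner.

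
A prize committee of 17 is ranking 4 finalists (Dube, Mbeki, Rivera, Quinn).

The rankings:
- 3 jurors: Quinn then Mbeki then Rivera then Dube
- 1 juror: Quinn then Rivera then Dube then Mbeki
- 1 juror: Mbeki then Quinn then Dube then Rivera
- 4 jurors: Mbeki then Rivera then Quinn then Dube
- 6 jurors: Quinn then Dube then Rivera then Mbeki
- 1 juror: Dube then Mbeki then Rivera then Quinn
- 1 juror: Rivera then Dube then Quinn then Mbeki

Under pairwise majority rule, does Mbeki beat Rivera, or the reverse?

Mbeki

Ballots ranking Mbeki above Rivera: 3 + 1 + 4 + 1 = 9.
Ballots ranking Rivera above Mbeki: 17 − 9 = 8.
Mbeki wins the head-to-head 9–8.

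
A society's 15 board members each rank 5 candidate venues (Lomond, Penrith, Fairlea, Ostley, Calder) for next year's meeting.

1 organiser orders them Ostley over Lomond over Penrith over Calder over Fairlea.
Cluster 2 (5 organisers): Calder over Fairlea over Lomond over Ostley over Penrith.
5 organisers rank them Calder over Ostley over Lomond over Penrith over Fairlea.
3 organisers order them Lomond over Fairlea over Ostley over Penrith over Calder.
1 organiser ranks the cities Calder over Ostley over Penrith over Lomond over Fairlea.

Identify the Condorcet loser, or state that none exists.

Head-to-head results (15 organisers):
Lomond vs Penrith: Lomond is ranked higher on 1+5+5+3 = 14 ballots, Penrith on 1. Lomond wins 14–1.
Lomond–Fairlea: Lomond 10–5.
Lomond–Ostley: Lomond 8–7.
Lomond–Calder: Calder 11–4.
Penrith vs Fairlea: Penrith preferred on 1+5+1 = 7 ballots; Fairlea wins 8–7.
Penrith vs Ostley: Penrith is ranked higher on 0 ballots, Ostley on 15. Ostley wins 15–0.
Penrith vs Calder: 4 to 11, Calder.
Fairlea vs Ostley: 5+3 = 8 for Fairlea, 7 for Ostley — Fairlea by 8–7.
Fairlea vs Calder: Fairlea preferred on 3 ballots; Calder wins 12–3.
Ostley vs Calder: Ostley preferred on 1+3 = 4 ballots; Calder wins 11–4.
Only Penrith has no wins; Penrith is the Condorcet loser.

Penrith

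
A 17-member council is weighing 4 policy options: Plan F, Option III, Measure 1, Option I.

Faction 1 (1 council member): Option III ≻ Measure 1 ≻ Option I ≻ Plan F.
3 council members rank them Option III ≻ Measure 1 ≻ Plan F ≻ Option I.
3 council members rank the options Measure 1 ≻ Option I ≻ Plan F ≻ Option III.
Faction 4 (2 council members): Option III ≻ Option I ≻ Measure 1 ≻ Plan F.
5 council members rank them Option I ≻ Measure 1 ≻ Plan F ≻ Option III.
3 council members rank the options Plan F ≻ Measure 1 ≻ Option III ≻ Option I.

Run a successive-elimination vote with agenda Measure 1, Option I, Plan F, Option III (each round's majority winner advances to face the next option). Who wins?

Measure 1

Round 1: Measure 1 vs Option I — 10–7, Measure 1 advances.
Round 2: Measure 1 vs Plan F — 14–3, Measure 1 advances.
Round 3: Measure 1 vs Option III — 11–6, Measure 1 advances.
Measure 1 survives the agenda.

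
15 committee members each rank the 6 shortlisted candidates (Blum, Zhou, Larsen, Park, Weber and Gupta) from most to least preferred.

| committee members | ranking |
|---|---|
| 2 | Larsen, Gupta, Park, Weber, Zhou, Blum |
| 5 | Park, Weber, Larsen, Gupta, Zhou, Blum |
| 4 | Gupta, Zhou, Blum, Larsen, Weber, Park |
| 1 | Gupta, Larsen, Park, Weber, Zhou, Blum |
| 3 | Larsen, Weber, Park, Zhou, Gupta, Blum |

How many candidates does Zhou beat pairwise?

1

Zhou against each rival (15 committee members):
Zhou vs Blum: Zhou preferred on 2+5+4+1+3 = 15 ballots; Zhou wins 15–0.
Zhou vs Larsen: 4 to 11, Larsen.
Zhou–Park: Park 11–4.
Zhou vs Weber: Weber wins 11–4.
Zhou vs Gupta: 3 to 12, Gupta.
Zhou beats Blum; loses to Larsen, Park, Weber, Gupta — 1 pairwise win.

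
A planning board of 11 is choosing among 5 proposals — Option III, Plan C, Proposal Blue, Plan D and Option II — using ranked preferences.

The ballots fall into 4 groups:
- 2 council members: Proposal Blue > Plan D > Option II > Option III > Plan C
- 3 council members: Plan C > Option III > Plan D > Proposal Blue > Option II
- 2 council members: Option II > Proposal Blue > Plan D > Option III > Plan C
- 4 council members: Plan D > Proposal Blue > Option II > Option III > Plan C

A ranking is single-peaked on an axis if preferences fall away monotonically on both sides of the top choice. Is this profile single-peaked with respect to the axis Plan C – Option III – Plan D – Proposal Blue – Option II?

Axis positions: Plan C=1, Option III=2, Plan D=3, Proposal Blue=4, Option II=5.
Group 1 (peak Proposal Blue at position 4): ranking walks positions 4-3-5-2-1, expanding outward from the peak — single-peaked.
Group 2 (peak Plan C at position 1): ranking walks positions 1-2-3-4-5, expanding outward from the peak — single-peaked.
Group 3 (peak Option II at position 5): ranking walks positions 5-4-3-2-1, expanding outward from the peak — single-peaked.
Group 4 (peak Plan D at position 3): ranking walks positions 3-4-5-2-1, expanding outward from the peak — single-peaked.
Every ranking is single-peaked on this axis.

yes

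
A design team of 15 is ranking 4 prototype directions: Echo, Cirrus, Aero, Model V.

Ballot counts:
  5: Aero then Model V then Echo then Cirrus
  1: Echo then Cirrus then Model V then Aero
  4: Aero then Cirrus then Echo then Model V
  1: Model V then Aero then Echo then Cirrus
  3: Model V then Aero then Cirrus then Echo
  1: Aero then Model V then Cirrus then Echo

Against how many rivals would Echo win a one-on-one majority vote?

Echo against each rival (15 engineers):
Echo–Cirrus: Cirrus 8–7.
Echo vs Aero: Echo preferred on 1 ballot; Aero wins 14–1.
Echo–Model V: Model V 10–5.
Echo beats no one; loses to Cirrus, Aero, Model V — 0 pairwise wins.

0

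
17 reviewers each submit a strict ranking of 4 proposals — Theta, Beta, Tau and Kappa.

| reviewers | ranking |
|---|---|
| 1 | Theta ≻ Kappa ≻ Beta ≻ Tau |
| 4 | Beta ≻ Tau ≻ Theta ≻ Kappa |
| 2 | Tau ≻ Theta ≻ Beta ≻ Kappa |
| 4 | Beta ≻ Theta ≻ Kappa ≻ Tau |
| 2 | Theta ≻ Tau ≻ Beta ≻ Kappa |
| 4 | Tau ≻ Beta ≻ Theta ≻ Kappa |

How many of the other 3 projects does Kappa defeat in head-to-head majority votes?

Kappa against each rival (17 reviewers):
Kappa vs Theta: Kappa is ranked higher on 0 ballots, Theta on 17. Theta wins 17–0.
Kappa–Beta: Beta 16–1.
Kappa vs Tau: Tau, 12–5.
Kappa beats no one; loses to Theta, Beta, Tau — 0 pairwise wins.

0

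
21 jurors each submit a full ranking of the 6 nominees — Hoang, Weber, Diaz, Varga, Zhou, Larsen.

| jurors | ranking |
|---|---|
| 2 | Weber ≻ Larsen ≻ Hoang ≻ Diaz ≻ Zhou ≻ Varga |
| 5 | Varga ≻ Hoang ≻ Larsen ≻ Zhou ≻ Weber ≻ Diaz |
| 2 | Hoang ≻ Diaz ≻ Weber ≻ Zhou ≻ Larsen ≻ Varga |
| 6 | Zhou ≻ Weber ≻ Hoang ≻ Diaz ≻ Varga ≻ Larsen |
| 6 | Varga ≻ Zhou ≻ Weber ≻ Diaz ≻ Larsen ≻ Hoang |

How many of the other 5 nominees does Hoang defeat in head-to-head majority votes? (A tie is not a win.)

Hoang against each rival (21 jurors):
Hoang vs Weber: Weber wins 14–7.
Hoang vs Diaz: 15 to 6, Hoang.
Hoang vs Varga: Varga, 11–10.
Hoang vs Zhou: Zhou wins 12–9.
Hoang vs Larsen: 13 to 8, Hoang.
Hoang beats Diaz, Larsen; loses to Weber, Varga, Zhou — 2 pairwise wins.

2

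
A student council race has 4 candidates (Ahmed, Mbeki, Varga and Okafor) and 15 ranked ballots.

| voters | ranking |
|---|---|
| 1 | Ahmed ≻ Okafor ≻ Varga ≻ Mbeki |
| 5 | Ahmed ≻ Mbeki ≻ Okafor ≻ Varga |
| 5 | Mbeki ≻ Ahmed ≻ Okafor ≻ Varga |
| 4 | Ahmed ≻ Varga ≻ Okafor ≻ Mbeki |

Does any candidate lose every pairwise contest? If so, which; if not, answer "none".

Head-to-head results (15 voters):
Ahmed vs Mbeki: 10 to 5, Ahmed.
Ahmed vs Varga: 15 to 0, Ahmed.
Ahmed–Okafor: Ahmed 15–0.
Mbeki vs Varga: Mbeki, 10–5.
Mbeki–Okafor: Mbeki 10–5.
Varga vs Okafor: Okafor, 11–4.
Varga is beaten in every head-to-head and is the Condorcet loser.

Varga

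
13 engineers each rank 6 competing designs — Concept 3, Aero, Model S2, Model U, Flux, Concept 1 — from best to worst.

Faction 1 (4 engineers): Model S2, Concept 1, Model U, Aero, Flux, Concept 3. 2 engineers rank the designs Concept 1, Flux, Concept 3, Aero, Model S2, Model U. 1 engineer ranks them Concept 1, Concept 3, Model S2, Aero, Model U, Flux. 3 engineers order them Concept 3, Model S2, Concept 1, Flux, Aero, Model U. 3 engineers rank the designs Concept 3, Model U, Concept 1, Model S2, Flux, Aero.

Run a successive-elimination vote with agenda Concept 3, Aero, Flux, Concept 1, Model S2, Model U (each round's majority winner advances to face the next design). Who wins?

Round 1: Concept 3 vs Aero — 9–4, Concept 3 advances.
Round 2: Concept 3 vs Flux — 7–6, Concept 3 advances.
Round 3: Concept 3 vs Concept 1 — 6–7, Concept 1 advances.
Round 4: Concept 1 vs Model S2 — 6–7, Model S2 advances.
Round 5: Model S2 vs Model U — 10–3, Model S2 advances.
The agenda winner is Model S2.

Model S2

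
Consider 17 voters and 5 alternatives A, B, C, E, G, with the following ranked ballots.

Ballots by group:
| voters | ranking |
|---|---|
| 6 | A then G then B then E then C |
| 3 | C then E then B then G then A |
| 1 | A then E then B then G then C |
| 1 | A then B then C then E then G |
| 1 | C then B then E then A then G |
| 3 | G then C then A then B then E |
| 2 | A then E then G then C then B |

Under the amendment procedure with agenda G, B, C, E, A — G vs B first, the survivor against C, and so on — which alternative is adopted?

A

Round 1: G vs B — 11–6, G advances.
Round 2: G vs C — 12–5, G advances.
Round 3: G vs E — 9–8, G advances.
Round 4: G vs A — 6–11, A advances.
A survives the agenda.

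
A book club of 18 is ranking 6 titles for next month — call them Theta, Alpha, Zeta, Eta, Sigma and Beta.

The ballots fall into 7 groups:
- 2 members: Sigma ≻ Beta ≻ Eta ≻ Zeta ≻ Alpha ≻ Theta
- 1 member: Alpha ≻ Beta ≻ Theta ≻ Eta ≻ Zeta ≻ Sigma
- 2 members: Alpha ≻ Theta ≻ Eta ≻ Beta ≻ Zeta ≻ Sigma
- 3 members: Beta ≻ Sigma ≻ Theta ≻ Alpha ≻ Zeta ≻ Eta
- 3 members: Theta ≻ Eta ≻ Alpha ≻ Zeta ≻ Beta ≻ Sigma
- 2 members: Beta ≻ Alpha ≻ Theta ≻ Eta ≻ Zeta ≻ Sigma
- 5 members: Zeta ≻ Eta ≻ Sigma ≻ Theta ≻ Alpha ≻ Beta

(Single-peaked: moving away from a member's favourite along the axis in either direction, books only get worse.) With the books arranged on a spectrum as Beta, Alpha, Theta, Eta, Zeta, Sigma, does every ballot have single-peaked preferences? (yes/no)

no

Axis positions: Beta=1, Alpha=2, Theta=3, Eta=4, Zeta=5, Sigma=6.
Group 1: ranking walks positions 6-1-4-5-2-3; Beta is ranked above Zeta even though Zeta lies between Beta and the peak Sigma on the axis — preferences dip and rise again. Not single-peaked.
Group 2 (peak Alpha at position 2): ranking walks positions 2-1-3-4-5-6, expanding outward from the peak — single-peaked.
Group 3 (peak Alpha at position 2): ranking walks positions 2-3-4-1-5-6, expanding outward from the peak — single-peaked.
Group 4: ranking walks positions 1-6-3-2-5-4; Sigma is ranked above Alpha even though Alpha lies between Sigma and the peak Beta on the axis — preferences dip and rise again. Not single-peaked.
Group 5 (peak Theta at position 3): ranking walks positions 3-4-2-5-1-6, expanding outward from the peak — single-peaked.
Group 6 (peak Beta at position 1): ranking walks positions 1-2-3-4-5-6, expanding outward from the peak — single-peaked.
Group 7 (peak Zeta at position 5): ranking walks positions 5-4-6-3-2-1, expanding outward from the peak — single-peaked.
Group 1 violates single-peakedness, so the profile is not single-peaked on this axis.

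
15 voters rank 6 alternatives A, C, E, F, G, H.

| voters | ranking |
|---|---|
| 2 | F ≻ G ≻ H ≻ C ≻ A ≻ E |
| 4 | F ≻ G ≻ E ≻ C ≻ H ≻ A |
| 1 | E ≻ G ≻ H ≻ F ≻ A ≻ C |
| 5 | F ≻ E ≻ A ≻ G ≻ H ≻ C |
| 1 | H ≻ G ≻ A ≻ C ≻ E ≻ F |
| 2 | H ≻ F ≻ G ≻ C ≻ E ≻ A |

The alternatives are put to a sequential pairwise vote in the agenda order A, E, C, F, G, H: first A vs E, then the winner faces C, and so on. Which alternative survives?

F

Round 1: A vs E — 3–12, E advances.
Round 2: E vs C — 10–5, E advances.
Round 3: E vs F — 2–13, F advances.
Round 4: F vs G — 13–2, F advances.
Round 5: F vs H — 11–4, F advances.
F survives the agenda.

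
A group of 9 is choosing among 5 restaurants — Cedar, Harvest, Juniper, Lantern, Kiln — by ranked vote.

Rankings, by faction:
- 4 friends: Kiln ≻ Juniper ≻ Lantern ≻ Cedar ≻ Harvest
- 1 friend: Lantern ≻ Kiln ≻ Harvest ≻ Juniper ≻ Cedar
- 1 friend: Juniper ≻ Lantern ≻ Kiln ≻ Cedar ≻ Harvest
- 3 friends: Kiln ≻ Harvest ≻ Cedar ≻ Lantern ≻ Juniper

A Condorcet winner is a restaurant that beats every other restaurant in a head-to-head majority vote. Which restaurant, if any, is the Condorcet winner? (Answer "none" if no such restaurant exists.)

Check each pair by majority over 9 ballots:
Cedar vs Harvest: 5 to 4, Cedar.
Cedar vs Juniper: 3 to 6, Juniper.
Cedar vs Lantern: Cedar is ranked higher on 3 ballots, Lantern on 6. Lantern wins 6–3.
Cedar vs Kiln: Cedar preferred on 0 ballots; Kiln wins 9–0.
Harvest vs Juniper: Harvest preferred on 1+3 = 4 ballots; Juniper wins 5–4.
Harvest vs Lantern: 3 for Harvest, 6 for Lantern — Lantern by 6–3.
Harvest vs Kiln: 0 for Harvest, 9 for Kiln — Kiln by 9–0.
Juniper vs Lantern: 5 to 4, Juniper.
Juniper vs Kiln: 1 to 8, Kiln.
Lantern vs Kiln: 1+1 = 2 for Lantern, 7 for Kiln — Kiln by 7–2.
Kiln wins every pairwise contest, so Kiln is the Condorcet winner.

Kiln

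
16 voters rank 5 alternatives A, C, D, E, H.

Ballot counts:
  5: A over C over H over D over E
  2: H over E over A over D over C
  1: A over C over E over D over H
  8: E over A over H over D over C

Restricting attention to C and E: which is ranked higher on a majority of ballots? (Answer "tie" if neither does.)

E

Ballots ranking C above E: 5 + 1 = 6.
Ballots ranking E above C: 16 − 6 = 10.
E wins the head-to-head 10–6.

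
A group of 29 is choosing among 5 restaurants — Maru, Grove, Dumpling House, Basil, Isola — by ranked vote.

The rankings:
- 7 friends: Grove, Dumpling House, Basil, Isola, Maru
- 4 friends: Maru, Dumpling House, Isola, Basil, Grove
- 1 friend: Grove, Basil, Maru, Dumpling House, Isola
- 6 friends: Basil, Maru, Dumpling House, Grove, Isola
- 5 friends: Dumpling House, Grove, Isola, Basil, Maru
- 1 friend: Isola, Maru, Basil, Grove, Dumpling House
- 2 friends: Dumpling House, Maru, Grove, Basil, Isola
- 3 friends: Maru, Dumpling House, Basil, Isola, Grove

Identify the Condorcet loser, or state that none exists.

Pairwise majorities:
Maru vs Grove: Maru wins 16–13.
Maru vs Dumpling House: Maru preferred on 4+1+6+1+3 = 15 ballots; Maru wins 15–14.
Maru–Basil: Basil 19–10.
Maru vs Isola: Maru, 16–13.
Grove vs Dumpling House: 7+1+1 = 9 for Grove, 20 for Dumpling House — Dumpling House by 20–9.
Grove vs Basil: Grove is ranked higher on 7+1+5+2 = 15 ballots, Basil on 14. Grove wins 15–14.
Grove vs Isola: Grove preferred on 7+1+6+5+2 = 21 ballots; Grove wins 21–8.
Dumpling House–Basil: Dumpling House 21–8.
Dumpling House vs Isola: 28 for Dumpling House, 1 for Isola — Dumpling House by 28–1.
Basil vs Isola: Basil wins 19–10.
Isola is beaten in every head-to-head and is the Condorcet loser.

Isola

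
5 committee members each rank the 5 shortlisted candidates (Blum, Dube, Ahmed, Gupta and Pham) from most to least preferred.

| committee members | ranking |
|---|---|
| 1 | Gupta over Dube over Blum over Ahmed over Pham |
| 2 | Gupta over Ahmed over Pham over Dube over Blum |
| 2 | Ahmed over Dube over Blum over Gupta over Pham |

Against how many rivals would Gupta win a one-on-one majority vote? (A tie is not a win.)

Gupta against each rival (5 committee members):
Gupta vs Blum: Gupta is ranked higher on 1+2 = 3 ballots, Blum on 2. Gupta wins 3–2.
Gupta vs Dube: Gupta preferred on 1+2 = 3 ballots; Gupta wins 3–2.
Gupta–Ahmed: Gupta 3–2.
Gupta vs Pham: 1+2+2 = 5 for Gupta, 0 for Pham — Gupta by 5–0.
Gupta beats Blum, Dube, Ahmed, Pham — 4 pairwise wins.

4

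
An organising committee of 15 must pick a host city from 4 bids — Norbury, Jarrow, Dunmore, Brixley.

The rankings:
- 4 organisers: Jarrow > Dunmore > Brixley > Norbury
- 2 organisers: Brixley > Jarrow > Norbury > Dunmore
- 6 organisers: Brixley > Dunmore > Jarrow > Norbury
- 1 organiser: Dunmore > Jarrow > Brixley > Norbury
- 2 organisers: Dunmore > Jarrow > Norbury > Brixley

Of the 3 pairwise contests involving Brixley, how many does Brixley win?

Brixley against each rival (15 organisers):
Brixley vs Norbury: Brixley wins 13–2.
Brixley vs Jarrow: Brixley preferred on 2+6 = 8 ballots; Brixley wins 8–7.
Brixley vs Dunmore: Brixley, 8–7.
Brixley beats Norbury, Jarrow, Dunmore — 3 pairwise wins.

3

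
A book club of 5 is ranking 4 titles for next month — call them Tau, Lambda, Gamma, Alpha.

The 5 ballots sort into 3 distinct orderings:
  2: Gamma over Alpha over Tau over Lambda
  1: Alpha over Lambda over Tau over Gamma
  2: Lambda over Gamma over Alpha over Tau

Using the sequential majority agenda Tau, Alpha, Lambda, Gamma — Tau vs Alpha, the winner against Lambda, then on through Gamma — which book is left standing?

Gamma

Round 1: Tau vs Alpha — 0–5, Alpha advances.
Round 2: Alpha vs Lambda — 3–2, Alpha advances.
Round 3: Alpha vs Gamma — 1–4, Gamma advances.
Gamma survives the agenda.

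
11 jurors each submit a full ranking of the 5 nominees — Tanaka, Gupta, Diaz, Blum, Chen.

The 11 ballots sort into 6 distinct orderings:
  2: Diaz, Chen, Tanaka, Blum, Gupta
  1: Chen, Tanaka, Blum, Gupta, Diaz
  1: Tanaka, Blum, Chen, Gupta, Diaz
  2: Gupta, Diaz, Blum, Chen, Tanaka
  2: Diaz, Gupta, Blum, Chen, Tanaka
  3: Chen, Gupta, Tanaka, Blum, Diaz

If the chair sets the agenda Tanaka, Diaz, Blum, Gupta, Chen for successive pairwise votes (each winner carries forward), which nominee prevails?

Round 1: Tanaka vs Diaz — 5–6, Diaz advances.
Round 2: Diaz vs Blum — 6–5, Diaz advances.
Round 3: Diaz vs Gupta — 4–7, Gupta advances.
Round 4: Gupta vs Chen — 4–7, Chen advances.
Chen survives the agenda.

Chen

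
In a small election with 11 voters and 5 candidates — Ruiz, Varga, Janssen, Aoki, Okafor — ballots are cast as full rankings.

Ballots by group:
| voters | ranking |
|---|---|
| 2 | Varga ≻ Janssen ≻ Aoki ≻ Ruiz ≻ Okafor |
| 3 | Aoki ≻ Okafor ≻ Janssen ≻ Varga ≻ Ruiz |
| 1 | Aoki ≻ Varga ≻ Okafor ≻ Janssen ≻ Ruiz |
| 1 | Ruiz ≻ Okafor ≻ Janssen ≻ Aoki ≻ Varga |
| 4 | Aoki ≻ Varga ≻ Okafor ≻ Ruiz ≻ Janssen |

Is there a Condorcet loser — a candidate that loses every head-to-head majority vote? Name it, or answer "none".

Pairwise majorities:
Ruiz vs Varga: Ruiz preferred on 1 ballot; Varga wins 10–1.
Ruiz vs Janssen: Janssen wins 6–5.
Ruiz–Aoki: Aoki 10–1.
Ruiz vs Okafor: 3 to 8, Okafor.
Varga vs Janssen: Varga is ranked higher on 2+1+4 = 7 ballots, Janssen on 4. Varga wins 7–4.
Varga vs Aoki: Varga is ranked higher on 2 ballots, Aoki on 9. Aoki wins 9–2.
Varga vs Okafor: Varga is ranked higher on 2+1+4 = 7 ballots, Okafor on 4. Varga wins 7–4.
Janssen vs Aoki: Aoki wins 8–3.
Janssen–Okafor: Okafor 9–2.
Aoki vs Okafor: Aoki, 10–1.
Only Ruiz has no wins; Ruiz is the Condorcet loser.

Ruiz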